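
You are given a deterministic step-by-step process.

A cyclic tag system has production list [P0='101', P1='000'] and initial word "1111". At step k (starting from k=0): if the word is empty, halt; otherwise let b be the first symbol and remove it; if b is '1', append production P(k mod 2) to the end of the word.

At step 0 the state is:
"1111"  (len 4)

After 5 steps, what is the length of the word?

step 0: "1111"  (len 4)
step 1: "111101"  (len 6)
step 2: "11101000"  (len 8)
step 3: "1101000101"  (len 10)
step 4: "101000101000"  (len 12)
step 5: "01000101000101"  (len 14)

14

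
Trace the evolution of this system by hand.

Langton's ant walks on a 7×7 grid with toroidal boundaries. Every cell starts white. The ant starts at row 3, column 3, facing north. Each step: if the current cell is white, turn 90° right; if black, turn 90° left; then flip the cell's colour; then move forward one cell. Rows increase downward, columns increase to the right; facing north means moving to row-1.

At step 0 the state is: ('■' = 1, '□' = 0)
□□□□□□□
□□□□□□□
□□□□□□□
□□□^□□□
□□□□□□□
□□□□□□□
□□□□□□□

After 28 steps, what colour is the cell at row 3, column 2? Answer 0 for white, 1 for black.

0

gen 0: □□□□□□□
□□□□□□□
□□□□□□□
□□□^□□□
□□□□□□□
□□□□□□□
□□□□□□□
gen 1: □□□□□□□
□□□□□□□
□□□□□□□
□□□■>□□
□□□□□□□
□□□□□□□
□□□□□□□
gen 2: □□□□□□□
□□□□□□□
□□□□□□□
□□□■■□□
□□□□v□□
□□□□□□□
□□□□□□□
gen 3: □□□□□□□
□□□□□□□
□□□□□□□
□□□■■□□
□□□<■□□
□□□□□□□
□□□□□□□
gen 4: □□□□□□□
□□□□□□□
□□□□□□□
□□□^■□□
□□□■■□□
□□□□□□□
□□□□□□□
gen 5: □□□□□□□
□□□□□□□
□□□□□□□
□□<□■□□
□□□■■□□
□□□□□□□
□□□□□□□
gen 6: □□□□□□□
□□□□□□□
□□^□□□□
□□■□■□□
□□□■■□□
□□□□□□□
□□□□□□□
gen 7: □□□□□□□
□□□□□□□
□□■>□□□
□□■□■□□
□□□■■□□
□□□□□□□
□□□□□□□
gen 8: □□□□□□□
□□□□□□□
□□■■□□□
□□■v■□□
□□□■■□□
□□□□□□□
□□□□□□□
gen 9: □□□□□□□
□□□□□□□
□□■■□□□
□□<■■□□
□□□■■□□
□□□□□□□
□□□□□□□
gen 10: □□□□□□□
□□□□□□□
□□■■□□□
□□□■■□□
□□v■■□□
□□□□□□□
□□□□□□□
gen 11: □□□□□□□
□□□□□□□
□□■■□□□
□□□■■□□
□<■■■□□
□□□□□□□
□□□□□□□
gen 12: □□□□□□□
□□□□□□□
□□■■□□□
□^□■■□□
□■■■■□□
□□□□□□□
□□□□□□□
gen 13: □□□□□□□
□□□□□□□
□□■■□□□
□■>■■□□
□■■■■□□
□□□□□□□
□□□□□□□
gen 14: □□□□□□□
□□□□□□□
□□■■□□□
□■■■■□□
□■v■■□□
□□□□□□□
□□□□□□□
gen 15: □□□□□□□
□□□□□□□
□□■■□□□
□■■■■□□
□■□>■□□
□□□□□□□
□□□□□□□
gen 16: □□□□□□□
□□□□□□□
□□■■□□□
□■■^■□□
□■□□■□□
□□□□□□□
□□□□□□□
gen 17: □□□□□□□
□□□□□□□
□□■■□□□
□■<□■□□
□■□□■□□
□□□□□□□
□□□□□□□
gen 18: □□□□□□□
□□□□□□□
□□■■□□□
□■□□■□□
□■v□■□□
□□□□□□□
□□□□□□□
gen 19: □□□□□□□
□□□□□□□
□□■■□□□
□■□□■□□
□<■□■□□
□□□□□□□
□□□□□□□
gen 20: □□□□□□□
□□□□□□□
□□■■□□□
□■□□■□□
□□■□■□□
□v□□□□□
□□□□□□□
gen 21: □□□□□□□
□□□□□□□
□□■■□□□
□■□□■□□
□□■□■□□
<■□□□□□
□□□□□□□
gen 22: □□□□□□□
□□□□□□□
□□■■□□□
□■□□■□□
^□■□■□□
■■□□□□□
□□□□□□□
gen 23: □□□□□□□
□□□□□□□
□□■■□□□
□■□□■□□
■>■□■□□
■■□□□□□
□□□□□□□
gen 24: □□□□□□□
□□□□□□□
□□■■□□□
□■□□■□□
■■■□■□□
■v□□□□□
□□□□□□□
gen 25: □□□□□□□
□□□□□□□
□□■■□□□
□■□□■□□
■■■□■□□
■□>□□□□
□□□□□□□
gen 26: □□□□□□□
□□□□□□□
□□■■□□□
□■□□■□□
■■■□■□□
■□■□□□□
□□v□□□□
gen 27: □□□□□□□
□□□□□□□
□□■■□□□
□■□□■□□
■■■□■□□
■□■□□□□
□<■□□□□
gen 28: □□□□□□□
□□□□□□□
□□■■□□□
□■□□■□□
■■■□■□□
■^■□□□□
□■■□□□□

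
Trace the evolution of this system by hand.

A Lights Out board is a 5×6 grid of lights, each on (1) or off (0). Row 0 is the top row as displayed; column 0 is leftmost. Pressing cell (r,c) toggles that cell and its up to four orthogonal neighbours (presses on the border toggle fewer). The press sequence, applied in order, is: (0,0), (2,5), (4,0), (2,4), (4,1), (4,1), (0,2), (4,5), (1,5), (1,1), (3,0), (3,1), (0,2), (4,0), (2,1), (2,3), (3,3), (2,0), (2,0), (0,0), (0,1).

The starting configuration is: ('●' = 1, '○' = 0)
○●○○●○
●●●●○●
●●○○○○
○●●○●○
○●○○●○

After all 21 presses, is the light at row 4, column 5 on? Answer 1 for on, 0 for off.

1

0) ○●○○●○
●●●●○●
●●○○○○
○●●○●○
○●○○●○
1) ●○○○●○
○●●●○●
●●○○○○
○●●○●○
○●○○●○
2) ●○○○●○
○●●●○○
●●○○●●
○●●○●●
○●○○●○
3) ●○○○●○
○●●●○○
●●○○●●
●●●○●●
●○○○●○
4) ●○○○●○
○●●●●○
●●○●○○
●●●○○●
●○○○●○
5) ●○○○●○
○●●●●○
●●○●○○
●○●○○●
○●●○●○
6) ●○○○●○
○●●●●○
●●○●○○
●●●○○●
●○○○●○
7) ●●●●●○
○●○●●○
●●○●○○
●●●○○●
●○○○●○
8) ●●●●●○
○●○●●○
●●○●○○
●●●○○○
●○○○○●
9) ●●●●●●
○●○●○●
●●○●○●
●●●○○○
●○○○○●
10) ●○●●●●
●○●●○●
●○○●○●
●●●○○○
●○○○○●
11) ●○●●●●
●○●●○●
○○○●○●
○○●○○○
○○○○○●
12) ●○●●●●
●○●●○●
○●○●○●
●●○○○○
○●○○○●
13) ●●○○●●
●○○●○●
○●○●○●
●●○○○○
○●○○○●
14) ●●○○●●
●○○●○●
○●○●○●
○●○○○○
●○○○○●
15) ●●○○●●
●●○●○●
●○●●○●
○○○○○○
●○○○○●
16) ●●○○●●
●●○○○●
●○○○●●
○○○●○○
●○○○○●
17) ●●○○●●
●●○○○●
●○○●●●
○○●○●○
●○○●○●
18) ●●○○●●
○●○○○●
○●○●●●
●○●○●○
●○○●○●
19) ●●○○●●
●●○○○●
●○○●●●
○○●○●○
●○○●○●
20) ○○○○●●
○●○○○●
●○○●●●
○○●○●○
●○○●○●
21) ●●●○●●
○○○○○●
●○○●●●
○○●○●○
●○○●○●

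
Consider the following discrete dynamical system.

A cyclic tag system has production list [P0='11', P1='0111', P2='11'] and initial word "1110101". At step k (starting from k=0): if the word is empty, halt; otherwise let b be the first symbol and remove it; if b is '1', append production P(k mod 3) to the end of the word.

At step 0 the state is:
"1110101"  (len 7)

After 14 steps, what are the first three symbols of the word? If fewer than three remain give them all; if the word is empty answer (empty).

[0] "1110101"  (len 7)
[1] "11010111"  (len 8)
[2] "10101110111"  (len 11)
[3] "010111011111"  (len 12)
[4] "10111011111"  (len 11)
[5] "01110111110111"  (len 14)
[6] "1110111110111"  (len 13)
[7] "11011111011111"  (len 14)
[8] "10111110111110111"  (len 17)
[9] "011111011111011111"  (len 18)
[10] "11111011111011111"  (len 17)
[11] "11110111110111110111"  (len 20)
[12] "111011111011111011111"  (len 21)
[13] "1101111101111101111111"  (len 22)
[14] "1011111011111011111110111"  (len 25)

101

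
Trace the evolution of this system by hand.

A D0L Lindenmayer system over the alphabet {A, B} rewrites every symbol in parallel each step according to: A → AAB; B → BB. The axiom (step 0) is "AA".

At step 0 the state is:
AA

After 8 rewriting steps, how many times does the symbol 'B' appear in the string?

t=0: AA
t=1: AABAAB
t=2: AABAABBBAABAABBB
t=3: AABAABBBAABAABBBBBBBAABAABBBAABAABBBBBBB
t=4: AABAABBBAABAABBBBBBBAABAABBBAABAABBBBBBBBBBBBBBBAABAABBBAABAABBBBBBBAABAABBBAABAABBBBBBBBBBBBBBB
t=5: AABAABBBAABAABBBBBBBAABAABBBAABAABBBBBBBBBBBBBBBAABAABBBAA…BBAABAABBBBBBBAABAABBBAABAABBBBBBBBBBBBBBBBBBBBBBBBBBBBBBB  (len 224)
t=6: AABAABBBAABAABBBBBBBAABAABBBAABAABBBBBBBBBBBBBBBAABAABBBAA…BBBBBBBBBBBBBBBBBBBBBBBBBBBBBBBBBBBBBBBBBBBBBBBBBBBBBBBBBB  (len 512)
t=7: AABAABBBAABAABBBBBBBAABAABBBAABAABBBBBBBBBBBBBBBAABAABBBAA…BBBBBBBBBBBBBBBBBBBBBBBBBBBBBBBBBBBBBBBBBBBBBBBBBBBBBBBBBB  (len 1152)
t=8: AABAABBBAABAABBBBBBBAABAABBBAABAABBBBBBBBBBBBBBBAABAABBBAA…BBBBBBBBBBBBBBBBBBBBBBBBBBBBBBBBBBBBBBBBBBBBBBBBBBBBBBBBBB  (len 2560)

2048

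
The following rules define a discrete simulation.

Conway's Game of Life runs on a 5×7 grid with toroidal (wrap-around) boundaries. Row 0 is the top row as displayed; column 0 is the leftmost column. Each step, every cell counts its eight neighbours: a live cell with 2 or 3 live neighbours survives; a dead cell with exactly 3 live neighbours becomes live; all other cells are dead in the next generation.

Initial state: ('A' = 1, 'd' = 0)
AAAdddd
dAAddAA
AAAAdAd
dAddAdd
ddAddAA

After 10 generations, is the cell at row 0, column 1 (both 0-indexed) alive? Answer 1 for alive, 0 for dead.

1

t=0: AAAdddd
dAAddAA
AAAAdAd
dAddAdd
ddAddAA
t=1: dddAddd
ddddAAd
dddAdAd
ddddAdd
ddAAdAA
t=2: ddAAddA
dddAdAd
dddAdAd
ddAdddA
ddAAdAd
t=3: dddddAA
dddAdAA
ddAAdAA
ddAddAA
dAddAAA
t=4: ddddddd
AdAAddd
AdAAddd
dAAdddd
ddddAdd
t=5: dddAddd
ddAAddd
Adddddd
dAAdddd
ddddddd
t=6: ddAAddd
ddAAddd
dddAddd
dAddddd
ddAdddd
t=7: dAddddd
ddddAdd
dddAddd
ddAdddd
dAAAddd
t=8: dAdAddd
ddddddd
dddAddd
dAddddd
dAdAddd
t=9: ddddddd
ddAdddd
ddddddd
ddddddd
AAddddd
t=10: dAddddd
ddddddd
ddddddd
ddddddd
ddddddd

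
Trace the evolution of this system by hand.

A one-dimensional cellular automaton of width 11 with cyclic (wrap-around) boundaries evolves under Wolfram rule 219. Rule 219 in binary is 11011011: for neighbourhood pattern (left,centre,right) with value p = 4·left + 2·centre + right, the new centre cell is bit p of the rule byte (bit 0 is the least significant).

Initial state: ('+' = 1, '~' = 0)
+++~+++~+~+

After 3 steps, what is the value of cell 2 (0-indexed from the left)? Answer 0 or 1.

1

step 0: +++~+++~+~+
step 1: +++~+++~~~+
step 2: +++~+++++++
step 3: +++~+++++++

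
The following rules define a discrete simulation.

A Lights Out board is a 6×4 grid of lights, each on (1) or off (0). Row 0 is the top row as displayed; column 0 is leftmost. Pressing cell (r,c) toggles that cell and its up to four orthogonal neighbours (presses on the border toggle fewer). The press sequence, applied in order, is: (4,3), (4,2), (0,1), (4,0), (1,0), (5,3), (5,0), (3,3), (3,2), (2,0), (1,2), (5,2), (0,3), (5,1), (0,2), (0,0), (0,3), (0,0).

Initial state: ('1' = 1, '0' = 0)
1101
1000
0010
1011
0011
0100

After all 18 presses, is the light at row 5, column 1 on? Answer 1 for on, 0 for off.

gen 0: 1101
1000
0010
1011
0011
0100
gen 1: 1101
1000
0010
1010
0000
0101
gen 2: 1101
1000
0010
1000
0111
0111
gen 3: 0011
1100
0010
1000
0111
0111
gen 4: 0011
1100
0010
0000
1011
1111
gen 5: 1011
0000
1010
0000
1011
1111
gen 6: 1011
0000
1010
0000
1010
1100
gen 7: 1011
0000
1010
0000
0010
0000
gen 8: 1011
0000
1011
0011
0011
0000
gen 9: 1011
0000
1001
0100
0001
0000
gen 10: 1011
1000
0101
1100
0001
0000
gen 11: 1001
1111
0111
1100
0001
0000
gen 12: 1001
1111
0111
1100
0011
0111
gen 13: 1010
1110
0111
1100
0011
0111
gen 14: 1010
1110
0111
1100
0111
1001
gen 15: 1101
1100
0111
1100
0111
1001
gen 16: 0001
0100
0111
1100
0111
1001
gen 17: 0010
0101
0111
1100
0111
1001
gen 18: 1110
1101
0111
1100
0111
1001

0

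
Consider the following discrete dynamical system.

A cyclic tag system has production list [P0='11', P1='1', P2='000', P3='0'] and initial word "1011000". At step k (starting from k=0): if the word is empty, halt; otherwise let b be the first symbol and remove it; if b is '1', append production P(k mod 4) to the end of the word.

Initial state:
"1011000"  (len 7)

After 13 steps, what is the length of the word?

0) "1011000"  (len 7)
1) "01100011"  (len 8)
2) "1100011"  (len 7)
3) "100011000"  (len 9)
4) "000110000"  (len 9)
5) "00110000"  (len 8)
6) "0110000"  (len 7)
7) "110000"  (len 6)
8) "100000"  (len 6)
9) "0000011"  (len 7)
10) "000011"  (len 6)
11) "00011"  (len 5)
12) "0011"  (len 4)
13) "011"  (len 3)

3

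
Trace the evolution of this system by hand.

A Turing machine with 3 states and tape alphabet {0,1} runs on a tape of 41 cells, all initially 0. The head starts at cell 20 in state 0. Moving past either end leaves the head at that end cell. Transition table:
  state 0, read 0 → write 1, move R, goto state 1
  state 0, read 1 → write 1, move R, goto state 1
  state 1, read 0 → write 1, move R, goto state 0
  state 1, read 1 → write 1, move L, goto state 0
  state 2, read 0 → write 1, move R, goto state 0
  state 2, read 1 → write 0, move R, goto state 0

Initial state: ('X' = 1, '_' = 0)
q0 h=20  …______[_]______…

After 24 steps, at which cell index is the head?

39

[0] q0 h=20  …______[_]______…
[1] q1 h=21  …_____X[_]______…
[2] q0 h=22  …____XX[_]______…
[3] q1 h=23  …___XXX[_]______…
[4] q0 h=24  …__XXXX[_]______…
[5] q1 h=25  …_XXXXX[_]______…
[6] q0 h=26  …XXXXXX[_]______…
[7] q1 h=27  …XXXXXX[_]______…
[8] q0 h=28  …XXXXXX[_]______…
[9] q1 h=29  …XXXXXX[_]______…
[10] q0 h=30  …XXXXXX[_]______…
[11] q1 h=31  …XXXXXX[_]______…
[12] q0 h=32  …XXXXXX[_]______…
[13] q1 h=33  …XXXXXX[_]______…
[14] q0 h=34  …XXXXXX[_]______|
[15] q1 h=35  …XXXXXX[_]_____|
[16] q0 h=36  …XXXXXX[_]____|
[17] q1 h=37  …XXXXXX[_]___|
[18] q0 h=38  …XXXXXX[_]__|
[19] q1 h=39  …XXXXXX[_]_|
[20] q0 h=40  …XXXXXX[_]|
[21] q1 h=40  …XXXXXX[X]|
[22] q0 h=39  …XXXXXX[X]X|
[23] q1 h=40  …XXXXXX[X]|
[24] q0 h=39  …XXXXXX[X]X|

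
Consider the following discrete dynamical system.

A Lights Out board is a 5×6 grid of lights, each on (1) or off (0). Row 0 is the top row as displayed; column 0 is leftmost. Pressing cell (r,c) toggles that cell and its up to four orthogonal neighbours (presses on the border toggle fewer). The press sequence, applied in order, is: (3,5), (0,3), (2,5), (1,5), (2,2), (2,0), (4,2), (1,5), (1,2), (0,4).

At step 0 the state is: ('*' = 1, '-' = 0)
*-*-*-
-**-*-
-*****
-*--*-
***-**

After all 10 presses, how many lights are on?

16

step 0: *-*-*-
-**-*-
-*****
-*--*-
***-**
step 1: *-*-*-
-**-*-
-****-
-*---*
***-*-
step 2: *--*--
-****-
-****-
-*---*
***-*-
step 3: *--*--
-*****
-***-*
-*----
***-*-
step 4: *--*-*
-***--
-***--
-*----
***-*-
step 5: *--*-*
-*-*--
------
-**---
***-*-
step 6: *--*-*
**-*--
**----
***---
***-*-
step 7: *--*-*
**-*--
**----
**----
*--**-
step 8: *--*--
**-***
**---*
**----
*--**-
step 9: *-**--
*-*-**
***--*
**----
*--**-
step 10: *-*-**
*-*--*
***--*
**----
*--**-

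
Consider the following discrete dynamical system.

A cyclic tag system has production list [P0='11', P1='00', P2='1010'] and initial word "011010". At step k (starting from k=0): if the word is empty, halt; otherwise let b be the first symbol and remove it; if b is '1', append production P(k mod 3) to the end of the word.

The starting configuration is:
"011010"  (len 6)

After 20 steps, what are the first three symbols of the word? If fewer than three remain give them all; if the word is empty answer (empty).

step 0: "011010"  (len 6)
step 1: "11010"  (len 5)
step 2: "101000"  (len 6)
step 3: "010001010"  (len 9)
step 4: "10001010"  (len 8)
step 5: "000101000"  (len 9)
step 6: "00101000"  (len 8)
step 7: "0101000"  (len 7)
step 8: "101000"  (len 6)
step 9: "010001010"  (len 9)
step 10: "10001010"  (len 8)
step 11: "000101000"  (len 9)
step 12: "00101000"  (len 8)
step 13: "0101000"  (len 7)
step 14: "101000"  (len 6)
step 15: "010001010"  (len 9)
step 16: "10001010"  (len 8)
step 17: "000101000"  (len 9)
step 18: "00101000"  (len 8)
step 19: "0101000"  (len 7)
step 20: "101000"  (len 6)

101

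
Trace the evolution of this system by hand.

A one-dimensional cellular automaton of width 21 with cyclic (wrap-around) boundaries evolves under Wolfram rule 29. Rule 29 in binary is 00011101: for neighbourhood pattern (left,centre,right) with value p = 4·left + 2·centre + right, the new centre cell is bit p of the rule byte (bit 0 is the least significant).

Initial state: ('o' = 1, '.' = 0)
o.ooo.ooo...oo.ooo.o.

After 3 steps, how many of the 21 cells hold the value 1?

k=0  o.ooo.ooo...oo.ooo.o.
k=1  o.o...o..oo.o..o...o.
k=2  o.ooo.oo.o..oo.ooo.o.
k=3  o.o...o..oo.o..o...o.

8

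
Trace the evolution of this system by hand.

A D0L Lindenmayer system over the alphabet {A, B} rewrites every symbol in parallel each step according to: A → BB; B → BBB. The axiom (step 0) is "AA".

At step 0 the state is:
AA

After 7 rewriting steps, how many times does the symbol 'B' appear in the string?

[0] AA
[1] BBBB
[2] BBBBBBBBBBBB
[3] BBBBBBBBBBBBBBBBBBBBBBBBBBBBBBBBBBBB
[4] BBBBBBBBBBBBBBBBBBBBBBBBBBBBBBBBBBBBBBBBBBBBBBBBBBBBBBBBBBBBBBBBBBBBBBBBBBBBBBBBBBBBBBBBBBBBBBBBBBBBBBBBBBBB
[5] BBBBBBBBBBBBBBBBBBBBBBBBBBBBBBBBBBBBBBBBBBBBBBBBBBBBBBBBBB…BBBBBBBBBBBBBBBBBBBBBBBBBBBBBBBBBBBBBBBBBBBBBBBBBBBBBBBBBB  (len 324)
[6] BBBBBBBBBBBBBBBBBBBBBBBBBBBBBBBBBBBBBBBBBBBBBBBBBBBBBBBBBB…BBBBBBBBBBBBBBBBBBBBBBBBBBBBBBBBBBBBBBBBBBBBBBBBBBBBBBBBBB  (len 972)
[7] BBBBBBBBBBBBBBBBBBBBBBBBBBBBBBBBBBBBBBBBBBBBBBBBBBBBBBBBBB…BBBBBBBBBBBBBBBBBBBBBBBBBBBBBBBBBBBBBBBBBBBBBBBBBBBBBBBBBB  (len 2916)

2916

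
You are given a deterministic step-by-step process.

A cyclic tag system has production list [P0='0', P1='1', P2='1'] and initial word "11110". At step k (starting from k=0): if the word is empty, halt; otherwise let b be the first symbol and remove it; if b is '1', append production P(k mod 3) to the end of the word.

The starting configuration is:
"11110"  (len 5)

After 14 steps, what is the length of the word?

0

step 0: "11110"  (len 5)
step 1: "11100"  (len 5)
step 2: "11001"  (len 5)
step 3: "10011"  (len 5)
step 4: "00110"  (len 5)
step 5: "0110"  (len 4)
step 6: "110"  (len 3)
step 7: "100"  (len 3)
step 8: "001"  (len 3)
step 9: "01"  (len 2)
step 10: "1"  (len 1)
step 11: "1"  (len 1)
step 12: "1"  (len 1)
step 13: "0"  (len 1)
step 14: (halted — word empty)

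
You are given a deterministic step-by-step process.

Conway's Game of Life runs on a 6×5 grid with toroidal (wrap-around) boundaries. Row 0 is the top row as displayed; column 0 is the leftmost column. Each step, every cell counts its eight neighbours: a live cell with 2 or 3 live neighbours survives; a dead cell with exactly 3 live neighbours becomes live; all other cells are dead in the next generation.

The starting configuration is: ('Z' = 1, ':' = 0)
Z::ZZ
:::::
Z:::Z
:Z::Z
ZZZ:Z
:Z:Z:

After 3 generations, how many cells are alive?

12

step 0: Z::ZZ
:::::
Z:::Z
:Z::Z
ZZZ:Z
:Z:Z:
step 1: Z:ZZZ
:::Z:
Z:::Z
::Z::
::::Z
:::::
step 2: ::ZZZ
:ZZ::
:::ZZ
Z::ZZ
:::::
Z::::
step 3: Z:ZZZ
ZZ:::
:Z:::
Z::Z:
Z::::
:::ZZ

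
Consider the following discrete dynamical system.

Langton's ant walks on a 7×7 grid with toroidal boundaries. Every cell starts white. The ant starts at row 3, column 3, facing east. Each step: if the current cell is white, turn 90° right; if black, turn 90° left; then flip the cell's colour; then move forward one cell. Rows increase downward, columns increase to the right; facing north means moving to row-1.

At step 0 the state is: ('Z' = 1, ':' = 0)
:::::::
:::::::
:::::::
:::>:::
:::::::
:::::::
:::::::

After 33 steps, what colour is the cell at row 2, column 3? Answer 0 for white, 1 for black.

0

step 0: :::::::
:::::::
:::::::
:::>:::
:::::::
:::::::
:::::::
step 1: :::::::
:::::::
:::::::
:::Z:::
:::v:::
:::::::
:::::::
step 2: :::::::
:::::::
:::::::
:::Z:::
::<Z:::
:::::::
:::::::
step 3: :::::::
:::::::
:::::::
::^Z:::
::ZZ:::
:::::::
:::::::
step 4: :::::::
:::::::
:::::::
::Z>:::
::ZZ:::
:::::::
:::::::
step 5: :::::::
:::::::
:::^:::
::Z::::
::ZZ:::
:::::::
:::::::
step 6: :::::::
:::::::
:::Z>::
::Z::::
::ZZ:::
:::::::
:::::::
step 7: :::::::
:::::::
:::ZZ::
::Z:v::
::ZZ:::
:::::::
:::::::
step 8: :::::::
:::::::
:::ZZ::
::Z<Z::
::ZZ:::
:::::::
:::::::
step 9: :::::::
:::::::
:::^Z::
::ZZZ::
::ZZ:::
:::::::
:::::::
step 10: :::::::
:::::::
::<:Z::
::ZZZ::
::ZZ:::
:::::::
:::::::
step 11: :::::::
::^::::
::Z:Z::
::ZZZ::
::ZZ:::
:::::::
:::::::
step 12: :::::::
::Z>:::
::Z:Z::
::ZZZ::
::ZZ:::
:::::::
:::::::
step 13: :::::::
::ZZ:::
::ZvZ::
::ZZZ::
::ZZ:::
:::::::
:::::::
step 14: :::::::
::ZZ:::
::<ZZ::
::ZZZ::
::ZZ:::
:::::::
:::::::
step 15: :::::::
::ZZ:::
:::ZZ::
::vZZ::
::ZZ:::
:::::::
:::::::
step 16: :::::::
::ZZ:::
:::ZZ::
:::>Z::
::ZZ:::
:::::::
:::::::
step 17: :::::::
::ZZ:::
:::^Z::
::::Z::
::ZZ:::
:::::::
:::::::
step 18: :::::::
::ZZ:::
::<:Z::
::::Z::
::ZZ:::
:::::::
:::::::
step 19: :::::::
::^Z:::
::Z:Z::
::::Z::
::ZZ:::
:::::::
:::::::
step 20: :::::::
:<:Z:::
::Z:Z::
::::Z::
::ZZ:::
:::::::
:::::::
step 21: :^:::::
:Z:Z:::
::Z:Z::
::::Z::
::ZZ:::
:::::::
:::::::
step 22: :Z>::::
:Z:Z:::
::Z:Z::
::::Z::
::ZZ:::
:::::::
:::::::
step 23: :ZZ::::
:ZvZ:::
::Z:Z::
::::Z::
::ZZ:::
:::::::
:::::::
step 24: :ZZ::::
:<ZZ:::
::Z:Z::
::::Z::
::ZZ:::
:::::::
:::::::
step 25: :ZZ::::
::ZZ:::
:vZ:Z::
::::Z::
::ZZ:::
:::::::
:::::::
step 26: :ZZ::::
::ZZ:::
<ZZ:Z::
::::Z::
::ZZ:::
:::::::
:::::::
step 27: :ZZ::::
^:ZZ:::
ZZZ:Z::
::::Z::
::ZZ:::
:::::::
:::::::
step 28: :ZZ::::
Z>ZZ:::
ZZZ:Z::
::::Z::
::ZZ:::
:::::::
:::::::
step 29: :ZZ::::
ZZZZ:::
ZvZ:Z::
::::Z::
::ZZ:::
:::::::
:::::::
step 30: :ZZ::::
ZZZZ:::
Z:>:Z::
::::Z::
::ZZ:::
:::::::
:::::::
step 31: :ZZ::::
ZZ^Z:::
Z:::Z::
::::Z::
::ZZ:::
:::::::
:::::::
step 32: :ZZ::::
Z<:Z:::
Z:::Z::
::::Z::
::ZZ:::
:::::::
:::::::
step 33: :ZZ::::
Z::Z:::
Zv::Z::
::::Z::
::ZZ:::
:::::::
:::::::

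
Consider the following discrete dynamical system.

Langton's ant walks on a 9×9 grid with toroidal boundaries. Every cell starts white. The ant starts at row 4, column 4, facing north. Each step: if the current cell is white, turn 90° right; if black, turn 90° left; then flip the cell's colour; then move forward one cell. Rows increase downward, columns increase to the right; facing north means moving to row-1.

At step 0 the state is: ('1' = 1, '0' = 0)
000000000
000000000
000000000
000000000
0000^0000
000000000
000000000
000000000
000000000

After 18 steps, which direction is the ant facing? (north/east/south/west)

south

0) 000000000
000000000
000000000
000000000
0000^0000
000000000
000000000
000000000
000000000
1) 000000000
000000000
000000000
000000000
00001>000
000000000
000000000
000000000
000000000
2) 000000000
000000000
000000000
000000000
000011000
00000v000
000000000
000000000
000000000
3) 000000000
000000000
000000000
000000000
000011000
0000<1000
000000000
000000000
000000000
4) 000000000
000000000
000000000
000000000
0000^1000
000011000
000000000
000000000
000000000
5) 000000000
000000000
000000000
000000000
000<01000
000011000
000000000
000000000
000000000
6) 000000000
000000000
000000000
000^00000
000101000
000011000
000000000
000000000
000000000
7) 000000000
000000000
000000000
0001>0000
000101000
000011000
000000000
000000000
000000000
8) 000000000
000000000
000000000
000110000
0001v1000
000011000
000000000
000000000
000000000
9) 000000000
000000000
000000000
000110000
000<11000
000011000
000000000
000000000
000000000
10) 000000000
000000000
000000000
000110000
000011000
000v11000
000000000
000000000
000000000
11) 000000000
000000000
000000000
000110000
000011000
00<111000
000000000
000000000
000000000
12) 000000000
000000000
000000000
000110000
00^011000
001111000
000000000
000000000
000000000
13) 000000000
000000000
000000000
000110000
001>11000
001111000
000000000
000000000
000000000
14) 000000000
000000000
000000000
000110000
001111000
001v11000
000000000
000000000
000000000
15) 000000000
000000000
000000000
000110000
001111000
0010>1000
000000000
000000000
000000000
16) 000000000
000000000
000000000
000110000
0011^1000
001001000
000000000
000000000
000000000
17) 000000000
000000000
000000000
000110000
001<01000
001001000
000000000
000000000
000000000
18) 000000000
000000000
000000000
000110000
001001000
001v01000
000000000
000000000
000000000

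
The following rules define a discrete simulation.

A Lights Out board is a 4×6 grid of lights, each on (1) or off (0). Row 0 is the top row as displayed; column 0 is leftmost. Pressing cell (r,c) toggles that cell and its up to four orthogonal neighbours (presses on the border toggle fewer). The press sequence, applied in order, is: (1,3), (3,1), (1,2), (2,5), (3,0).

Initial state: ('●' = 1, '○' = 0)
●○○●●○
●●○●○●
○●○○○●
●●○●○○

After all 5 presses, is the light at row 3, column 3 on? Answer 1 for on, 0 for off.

1

t=0: ●○○●●○
●●○●○●
○●○○○●
●●○●○○
t=1: ●○○○●○
●●●○●●
○●○●○●
●●○●○○
t=2: ●○○○●○
●●●○●●
○○○●○●
○○●●○○
t=3: ●○●○●○
●○○●●●
○○●●○●
○○●●○○
t=4: ●○●○●○
●○○●●○
○○●●●○
○○●●○●
t=5: ●○●○●○
●○○●●○
●○●●●○
●●●●○●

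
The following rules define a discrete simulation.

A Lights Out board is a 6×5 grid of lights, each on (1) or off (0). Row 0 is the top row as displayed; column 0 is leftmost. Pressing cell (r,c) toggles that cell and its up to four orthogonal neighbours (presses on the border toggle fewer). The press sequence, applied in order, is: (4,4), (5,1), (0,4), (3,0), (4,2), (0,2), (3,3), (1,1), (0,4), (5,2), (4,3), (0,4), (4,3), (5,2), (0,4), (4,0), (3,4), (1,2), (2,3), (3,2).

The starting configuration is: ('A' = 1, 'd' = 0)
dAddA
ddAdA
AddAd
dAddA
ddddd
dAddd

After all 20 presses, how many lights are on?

step 0: dAddA
ddAdA
AddAd
dAddA
ddddd
dAddd
step 1: dAddA
ddAdA
AddAd
dAddd
dddAA
dAddA
step 2: dAddA
ddAdA
AddAd
dAddd
dAdAA
AdAdA
step 3: dAdAd
ddAdd
AddAd
dAddd
dAdAA
AdAdA
step 4: dAdAd
ddAdd
dddAd
Adddd
AAdAA
AdAdA
step 5: dAdAd
ddAdd
dddAd
AdAdd
AdAdA
AdddA
step 6: ddAdd
ddddd
dddAd
AdAdd
AdAdA
AdddA
step 7: ddAdd
ddddd
ddddd
AddAA
AdAAA
AdddA
step 8: dAAdd
AAAdd
dAddd
AddAA
AdAAA
AdddA
step 9: dAAAA
AAAdA
dAddd
AddAA
AdAAA
AdddA
step 10: dAAAA
AAAdA
dAddd
AddAA
AddAA
AAAAA
step 11: dAAAA
AAAdA
dAddd
AdddA
AdAdd
AAAdA
step 12: dAAdd
AAAdd
dAddd
AdddA
AdAdd
AAAdA
step 13: dAAdd
AAAdd
dAddd
AddAA
AddAA
AAAAA
step 14: dAAdd
AAAdd
dAddd
AddAA
AdAAA
AdddA
step 15: dAAAA
AAAdA
dAddd
AddAA
AdAAA
AdddA
step 16: dAAAA
AAAdA
dAddd
dddAA
dAAAA
ddddA
step 17: dAAAA
AAAdA
dAddA
ddddd
dAAAd
ddddA
step 18: dAdAA
AddAA
dAAdA
ddddd
dAAAd
ddddA
step 19: dAdAA
AdddA
dAdAd
dddAd
dAAAd
ddddA
step 20: dAdAA
AdddA
dAAAd
dAAdd
dAdAd
ddddA

13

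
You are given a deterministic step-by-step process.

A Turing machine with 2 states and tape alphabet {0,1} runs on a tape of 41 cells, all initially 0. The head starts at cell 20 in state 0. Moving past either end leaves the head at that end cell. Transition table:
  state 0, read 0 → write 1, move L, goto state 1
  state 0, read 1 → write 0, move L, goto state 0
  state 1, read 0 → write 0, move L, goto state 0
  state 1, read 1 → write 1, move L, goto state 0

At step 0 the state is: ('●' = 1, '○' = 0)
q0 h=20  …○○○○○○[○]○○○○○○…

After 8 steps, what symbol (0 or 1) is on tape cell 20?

1

step 0: q0 h=20  …○○○○○○[○]○○○○○○…
step 1: q1 h=19  …○○○○○○[○]●○○○○○…
step 2: q0 h=18  …○○○○○○[○]○●○○○○…
step 3: q1 h=17  …○○○○○○[○]●○●○○○…
step 4: q0 h=16  …○○○○○○[○]○●○●○○…
step 5: q1 h=15  …○○○○○○[○]●○●○●○…
step 6: q0 h=14  …○○○○○○[○]○●○●○●…
step 7: q1 h=13  …○○○○○○[○]●○●○●○…
step 8: q0 h=12  …○○○○○○[○]○●○●○●…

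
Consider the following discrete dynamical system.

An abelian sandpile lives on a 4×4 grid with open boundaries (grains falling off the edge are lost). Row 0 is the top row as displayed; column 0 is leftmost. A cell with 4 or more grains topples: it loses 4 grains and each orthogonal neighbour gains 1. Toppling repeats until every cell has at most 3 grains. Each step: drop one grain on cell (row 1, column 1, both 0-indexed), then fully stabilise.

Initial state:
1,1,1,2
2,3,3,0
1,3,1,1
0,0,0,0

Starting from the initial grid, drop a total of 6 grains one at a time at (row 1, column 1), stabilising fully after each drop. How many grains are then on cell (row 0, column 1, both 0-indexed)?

[0] 1,1,1,2
2,3,3,0
1,3,1,1
0,0,0,0
[1] 1,2,2,2
3,2,0,1
2,0,3,1
0,1,0,0
[2] 1,2,2,2
3,3,0,1
2,0,3,1
0,1,0,0
[3] 2,3,2,2
0,1,1,1
3,1,3,1
0,1,0,0
[4] 2,3,2,2
0,2,1,1
3,1,3,1
0,1,0,0
[5] 2,3,2,2
0,3,1,1
3,1,3,1
0,1,0,0
[6] 3,0,3,2
1,1,2,1
3,2,3,1
0,1,0,0

0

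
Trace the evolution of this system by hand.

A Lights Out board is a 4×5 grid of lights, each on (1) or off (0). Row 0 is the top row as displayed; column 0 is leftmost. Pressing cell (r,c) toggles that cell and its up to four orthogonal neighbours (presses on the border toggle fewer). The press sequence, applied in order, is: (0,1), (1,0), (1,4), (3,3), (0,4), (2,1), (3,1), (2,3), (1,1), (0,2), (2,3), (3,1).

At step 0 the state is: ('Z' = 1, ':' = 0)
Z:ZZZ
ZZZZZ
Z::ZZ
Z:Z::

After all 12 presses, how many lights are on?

0) Z:ZZZ
ZZZZZ
Z::ZZ
Z:Z::
1) :Z:ZZ
Z:ZZZ
Z::ZZ
Z:Z::
2) ZZ:ZZ
:ZZZZ
:::ZZ
Z:Z::
3) ZZ:Z:
:ZZ::
:::Z:
Z:Z::
4) ZZ:Z:
:ZZ::
:::::
Z::ZZ
5) ZZ::Z
:ZZ:Z
:::::
Z::ZZ
6) ZZ::Z
::Z:Z
ZZZ::
ZZ:ZZ
7) ZZ::Z
::Z:Z
Z:Z::
::ZZZ
8) ZZ::Z
::ZZZ
Z::ZZ
::Z:Z
9) Z:::Z
ZZ:ZZ
ZZ:ZZ
::Z:Z
10) ZZZZZ
ZZZZZ
ZZ:ZZ
::Z:Z
11) ZZZZZ
ZZZ:Z
ZZZ::
::ZZZ
12) ZZZZZ
ZZZ:Z
Z:Z::
ZZ:ZZ

15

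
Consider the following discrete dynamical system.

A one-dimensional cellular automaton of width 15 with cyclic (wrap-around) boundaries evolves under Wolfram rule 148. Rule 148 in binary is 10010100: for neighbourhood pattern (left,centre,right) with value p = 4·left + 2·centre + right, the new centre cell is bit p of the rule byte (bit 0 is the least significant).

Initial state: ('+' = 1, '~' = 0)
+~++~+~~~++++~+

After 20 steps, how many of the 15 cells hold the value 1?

0) +~++~+~~~++++~+
1) ~~~~~++~~~++~~~
2) ~~~~~~~+~~~~+~~
3) ~~~~~~~++~~~++~
4) ~~~~~~~~~+~~~~+
5) +~~~~~~~~++~~~+
6) ~+~~~~~~~~~+~~~
7) ~++~~~~~~~~++~~
8) ~~~+~~~~~~~~~+~
9) ~~~++~~~~~~~~++
10) +~~~~+~~~~~~~~~
11) ++~~~++~~~~~~~~
12) ~~+~~~~+~~~~~~~
13) ~~++~~~++~~~~~~
14) ~~~~+~~~~+~~~~~
15) ~~~~++~~~++~~~~
16) ~~~~~~+~~~~+~~~
17) ~~~~~~++~~~++~~
18) ~~~~~~~~+~~~~+~
19) ~~~~~~~~++~~~++
20) +~~~~~~~~~+~~~~

2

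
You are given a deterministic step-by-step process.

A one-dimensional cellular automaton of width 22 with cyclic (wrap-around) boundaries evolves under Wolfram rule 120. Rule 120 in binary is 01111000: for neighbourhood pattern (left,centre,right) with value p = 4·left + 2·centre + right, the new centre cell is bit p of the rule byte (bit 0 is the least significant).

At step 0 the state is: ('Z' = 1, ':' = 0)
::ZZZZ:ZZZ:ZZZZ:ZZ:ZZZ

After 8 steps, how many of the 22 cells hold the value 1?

11

step 0: ::ZZZZ:ZZZ:ZZZZ:ZZ:ZZZ
step 1: Z:Z::ZZZ:ZZZ::ZZZZZZ:Z
step 2: ZZ:Z:Z:ZZZ:ZZ:Z::::ZZZ
step 3: :ZZ:Z:ZZ:ZZZZZ:Z:::Z::
step 4: :ZZZ:ZZZZZ:::ZZ:Z:::Z:
step 5: :Z:ZZZ:::ZZ::ZZZ:Z:::Z
step 6: Z:ZZ:ZZ::ZZZ:Z:ZZ:Z:::
step 7: :ZZZZZZZ:Z:ZZ:ZZZZ:Z::
step 8: :Z:::::ZZ:ZZZZZ::ZZ:Z:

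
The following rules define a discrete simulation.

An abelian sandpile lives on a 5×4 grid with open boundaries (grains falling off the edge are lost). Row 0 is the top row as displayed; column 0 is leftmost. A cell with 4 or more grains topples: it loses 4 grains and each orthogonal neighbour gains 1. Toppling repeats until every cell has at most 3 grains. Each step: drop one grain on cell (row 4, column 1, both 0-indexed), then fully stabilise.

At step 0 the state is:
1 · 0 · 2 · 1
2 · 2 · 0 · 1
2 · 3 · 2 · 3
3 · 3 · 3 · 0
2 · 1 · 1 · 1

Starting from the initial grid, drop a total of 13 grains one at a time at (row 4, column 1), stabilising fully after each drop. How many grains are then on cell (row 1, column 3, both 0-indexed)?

[0] 1 · 0 · 2 · 1
2 · 2 · 0 · 1
2 · 3 · 2 · 3
3 · 3 · 3 · 0
2 · 1 · 1 · 1
[1] 1 · 0 · 2 · 1
2 · 2 · 0 · 1
2 · 3 · 2 · 3
3 · 3 · 3 · 0
2 · 2 · 1 · 1
[2] 1 · 0 · 2 · 1
2 · 2 · 0 · 1
2 · 3 · 2 · 3
3 · 3 · 3 · 0
2 · 3 · 1 · 1
[3] 1 · 0 · 2 · 1
3 · 3 · 1 · 2
0 · 2 · 1 · 0
2 · 3 · 1 · 2
0 · 2 · 3 · 1
[4] 1 · 0 · 2 · 1
3 · 3 · 1 · 2
0 · 2 · 1 · 0
2 · 3 · 1 · 2
0 · 3 · 3 · 1
[5] 1 · 0 · 2 · 1
3 · 3 · 1 · 2
0 · 3 · 1 · 0
3 · 0 · 3 · 2
1 · 2 · 0 · 2
[6] 1 · 0 · 2 · 1
3 · 3 · 1 · 2
0 · 3 · 1 · 0
3 · 0 · 3 · 2
1 · 3 · 0 · 2
[7] 1 · 0 · 2 · 1
3 · 3 · 1 · 2
0 · 3 · 1 · 0
3 · 1 · 3 · 2
2 · 0 · 1 · 2
[8] 1 · 0 · 2 · 1
3 · 3 · 1 · 2
0 · 3 · 1 · 0
3 · 1 · 3 · 2
2 · 1 · 1 · 2
[9] 1 · 0 · 2 · 1
3 · 3 · 1 · 2
0 · 3 · 1 · 0
3 · 1 · 3 · 2
2 · 2 · 1 · 2
[10] 1 · 0 · 2 · 1
3 · 3 · 1 · 2
0 · 3 · 1 · 0
3 · 1 · 3 · 2
2 · 3 · 1 · 2
[11] 1 · 0 · 2 · 1
3 · 3 · 1 · 2
0 · 3 · 1 · 0
3 · 2 · 3 · 2
3 · 0 · 2 · 2
[12] 1 · 0 · 2 · 1
3 · 3 · 1 · 2
0 · 3 · 1 · 0
3 · 2 · 3 · 2
3 · 1 · 2 · 2
[13] 1 · 0 · 2 · 1
3 · 3 · 1 · 2
0 · 3 · 1 · 0
3 · 2 · 3 · 2
3 · 2 · 2 · 2

2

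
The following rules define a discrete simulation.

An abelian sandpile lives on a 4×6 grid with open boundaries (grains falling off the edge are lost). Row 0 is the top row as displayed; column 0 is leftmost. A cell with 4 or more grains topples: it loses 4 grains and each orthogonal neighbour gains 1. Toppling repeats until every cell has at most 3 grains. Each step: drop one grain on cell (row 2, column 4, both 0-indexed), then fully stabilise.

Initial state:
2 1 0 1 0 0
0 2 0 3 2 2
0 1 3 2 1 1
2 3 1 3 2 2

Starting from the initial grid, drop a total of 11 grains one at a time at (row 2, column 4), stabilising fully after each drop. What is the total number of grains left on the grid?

38

step 0: 2 1 0 1 0 0
0 2 0 3 2 2
0 1 3 2 1 1
2 3 1 3 2 2
step 1: 2 1 0 1 0 0
0 2 0 3 2 2
0 1 3 2 2 1
2 3 1 3 2 2
step 2: 2 1 0 1 0 0
0 2 0 3 2 2
0 1 3 2 3 1
2 3 1 3 2 2
step 3: 2 1 0 1 0 0
0 2 0 3 3 2
0 1 3 3 0 2
2 3 1 3 3 2
step 4: 2 1 0 1 0 0
0 2 0 3 3 2
0 1 3 3 1 2
2 3 1 3 3 2
step 5: 2 1 0 1 0 0
0 2 0 3 3 2
0 1 3 3 2 2
2 3 1 3 3 2
step 6: 2 1 0 1 0 0
0 2 0 3 3 2
0 1 3 3 3 2
2 3 1 3 3 2
step 7: 2 1 0 2 1 0
0 2 2 1 1 3
0 2 0 3 3 3
2 3 3 1 1 3
step 8: 2 1 0 2 1 1
0 2 2 2 3 0
0 2 1 0 2 2
2 3 3 2 3 0
step 9: 2 1 0 2 1 1
0 2 2 2 3 0
0 2 1 0 3 2
2 3 3 2 3 0
step 10: 2 1 0 2 2 1
0 2 2 3 0 1
0 2 1 1 2 3
2 3 3 3 0 1
step 11: 2 1 0 2 2 1
0 2 2 3 0 1
0 2 1 1 3 3
2 3 3 3 0 1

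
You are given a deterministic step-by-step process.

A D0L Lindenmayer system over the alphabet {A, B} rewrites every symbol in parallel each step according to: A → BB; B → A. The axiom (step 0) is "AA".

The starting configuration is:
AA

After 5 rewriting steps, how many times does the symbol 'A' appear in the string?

0

step 0: AA
step 1: BBBB
step 2: AAAA
step 3: BBBBBBBB
step 4: AAAAAAAA
step 5: BBBBBBBBBBBBBBBB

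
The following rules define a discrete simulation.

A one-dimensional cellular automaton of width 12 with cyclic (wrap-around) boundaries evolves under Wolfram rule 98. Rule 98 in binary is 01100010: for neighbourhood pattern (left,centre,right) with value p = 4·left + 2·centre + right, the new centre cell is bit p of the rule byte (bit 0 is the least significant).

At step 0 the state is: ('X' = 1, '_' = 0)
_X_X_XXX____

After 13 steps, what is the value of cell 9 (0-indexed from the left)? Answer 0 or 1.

k=0  _X_X_XXX____
k=1  X_X_X__X____
k=2  _X_X__X____X
k=3  X_X__X____X_
k=4  _X__X____X_X
k=5  X__X____X_X_
k=6  __X____X_X_X
k=7  _X____X_X_X_
k=8  X____X_X_X__
k=9  ____X_X_X__X
k=10  ___X_X_X__X_
k=11  __X_X_X__X__
k=12  _X_X_X__X___
k=13  X_X_X__X____

0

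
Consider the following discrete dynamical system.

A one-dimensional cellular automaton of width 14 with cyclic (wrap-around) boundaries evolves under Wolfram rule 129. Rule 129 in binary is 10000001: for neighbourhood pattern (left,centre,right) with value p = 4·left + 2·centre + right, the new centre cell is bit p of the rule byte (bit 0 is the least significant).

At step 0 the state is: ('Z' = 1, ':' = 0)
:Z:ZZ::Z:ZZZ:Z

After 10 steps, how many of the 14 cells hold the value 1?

[0] :Z:ZZ::Z:ZZZ:Z
[1] ::::::::::Z:::
[2] ZZZZZZZZZ:::ZZ
[3] ZZZZZZZZ::Z::Z
[4] ZZZZZZZ:::::::
[5] :ZZZZZ::ZZZZZ:
[6] ::ZZZ::::ZZZ::
[7] Z::Z::ZZ::Z::Z
[8] ::::::::::::::
[9] ZZZZZZZZZZZZZZ
[10] ZZZZZZZZZZZZZZ

14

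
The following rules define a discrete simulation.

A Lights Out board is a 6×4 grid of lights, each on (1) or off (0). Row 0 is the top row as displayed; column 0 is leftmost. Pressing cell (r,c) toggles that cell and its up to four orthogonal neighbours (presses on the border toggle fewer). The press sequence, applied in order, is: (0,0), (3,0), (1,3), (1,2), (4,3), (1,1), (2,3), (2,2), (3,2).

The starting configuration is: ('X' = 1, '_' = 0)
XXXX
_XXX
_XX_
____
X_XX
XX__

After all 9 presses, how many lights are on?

13

gen 0: XXXX
_XXX
_XX_
____
X_XX
XX__
gen 1: __XX
XXXX
_XX_
____
X_XX
XX__
gen 2: __XX
XXXX
XXX_
XX__
__XX
XX__
gen 3: __X_
XX__
XXXX
XX__
__XX
XX__
gen 4: ____
X_XX
XX_X
XX__
__XX
XX__
gen 5: ____
X_XX
XX_X
XX_X
____
XX_X
gen 6: _X__
_X_X
X__X
XX_X
____
XX_X
gen 7: _X__
_X__
X_X_
XX__
____
XX_X
gen 8: _X__
_XX_
XX_X
XXX_
____
XX_X
gen 9: _X__
_XX_
XXXX
X__X
__X_
XX_X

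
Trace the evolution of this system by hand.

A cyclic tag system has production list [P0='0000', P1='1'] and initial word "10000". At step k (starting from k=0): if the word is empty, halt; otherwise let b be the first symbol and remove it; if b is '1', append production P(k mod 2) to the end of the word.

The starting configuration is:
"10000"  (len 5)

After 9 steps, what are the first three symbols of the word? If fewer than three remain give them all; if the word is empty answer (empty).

k=0  "10000"  (len 5)
k=1  "00000000"  (len 8)
k=2  "0000000"  (len 7)
k=3  "000000"  (len 6)
k=4  "00000"  (len 5)
k=5  "0000"  (len 4)
k=6  "000"  (len 3)
k=7  "00"  (len 2)
k=8  "0"  (len 1)
k=9  (halted — word empty)

(empty)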